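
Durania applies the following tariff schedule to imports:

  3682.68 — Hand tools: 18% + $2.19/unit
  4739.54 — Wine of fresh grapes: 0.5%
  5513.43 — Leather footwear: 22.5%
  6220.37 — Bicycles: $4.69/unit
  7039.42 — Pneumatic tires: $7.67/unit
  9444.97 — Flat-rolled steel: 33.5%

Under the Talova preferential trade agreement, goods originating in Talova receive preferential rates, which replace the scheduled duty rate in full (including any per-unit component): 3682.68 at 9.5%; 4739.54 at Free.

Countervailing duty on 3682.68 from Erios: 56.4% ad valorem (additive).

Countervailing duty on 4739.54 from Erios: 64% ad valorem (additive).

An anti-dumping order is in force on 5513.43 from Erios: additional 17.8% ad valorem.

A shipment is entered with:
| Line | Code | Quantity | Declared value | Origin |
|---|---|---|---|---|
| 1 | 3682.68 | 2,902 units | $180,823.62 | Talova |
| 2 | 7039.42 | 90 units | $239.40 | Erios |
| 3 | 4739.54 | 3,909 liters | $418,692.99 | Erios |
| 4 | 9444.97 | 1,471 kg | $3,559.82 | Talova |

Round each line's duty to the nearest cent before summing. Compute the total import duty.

Line 1 (3682.68, Talova, 2,902 units, $180,823.62):
Base rate for 3682.68 is 18% + $2.19/unit.
Origin Talova qualifies under the Durania–Talova agreement and 3682.68 is covered: preferential rate 9.5% applies instead.
The additional-duty order on 3682.68 targets Erios, not Talova; it does not apply.
Duty = $180,823.62 × 9.5% = $17,178.24.
Line 2 (7039.42, Erios, 90 units, $239.40):
Base rate for 7039.42 is $7.67/unit.
Duty = 90 × $7.67 = $690.30.
Line 3 (4739.54, Erios, 3,909 liters, $418,692.99):
Base rate for 4739.54 is 0.5%.
4739.54 has an FTA preferential rate, but origin Erios is not Talova; base rate stands.
Additional duty on 4739.54 from Erios: +64%. Applied ad valorem rate: 0.5% + 64% = 64.5%.
Duty = $418,692.99 × 64.5% = $270,056.98.
Line 4 (9444.97, Talova, 1,471 kg, $3,559.82):
Base rate for 9444.97 is 33.5%.
Origin Talova is the FTA partner but 9444.97 is not on the preference list; base rate stands.
Duty = $3,559.82 × 33.5% = $1,192.54.
Total = $17,178.24 + $690.30 + $270,056.98 + $1,192.54 = $289,118.06.

$289,118.06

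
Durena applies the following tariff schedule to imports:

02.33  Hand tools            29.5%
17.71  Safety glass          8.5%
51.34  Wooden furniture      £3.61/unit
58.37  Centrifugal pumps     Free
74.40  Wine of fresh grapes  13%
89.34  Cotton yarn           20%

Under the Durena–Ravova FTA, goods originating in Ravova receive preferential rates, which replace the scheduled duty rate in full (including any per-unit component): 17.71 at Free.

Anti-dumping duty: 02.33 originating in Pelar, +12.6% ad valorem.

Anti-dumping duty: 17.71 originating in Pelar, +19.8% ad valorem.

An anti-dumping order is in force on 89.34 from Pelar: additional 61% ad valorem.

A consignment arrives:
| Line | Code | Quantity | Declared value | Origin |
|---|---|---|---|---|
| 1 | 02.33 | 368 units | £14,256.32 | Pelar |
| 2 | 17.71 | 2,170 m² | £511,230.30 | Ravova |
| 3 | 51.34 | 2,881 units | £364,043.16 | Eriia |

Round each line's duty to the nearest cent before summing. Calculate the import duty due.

£16,402.32

Line 1 (02.33, Pelar, 368 units, £14,256.32):
Base rate for 02.33 is 29.5%.
Additional duty on 02.33 from Pelar: +12.6%. Applied ad valorem rate: 29.5% + 12.6% = 42.1%.
Duty = £14,256.32 × 42.1% = £6,001.91.
Line 2 (17.71, Ravova, 2,170 m², £511,230.30):
Base rate for 17.71 is 8.5%.
Origin Ravova qualifies under the Durena–Ravova agreement and 17.71 is covered: preferential rate Free applies instead.
The additional-duty order on 17.71 targets Pelar, not Ravova; it does not apply.
Duty = £511,230.30 × 0% = £0.00.
Line 3 (51.34, Eriia, 2,881 units, £364,043.16):
Base rate for 51.34 is £3.61/unit.
Duty = 2,881 × £3.61 = £10,400.41.
Total = £6,001.91 + £0.00 + £10,400.41 = £16,402.32.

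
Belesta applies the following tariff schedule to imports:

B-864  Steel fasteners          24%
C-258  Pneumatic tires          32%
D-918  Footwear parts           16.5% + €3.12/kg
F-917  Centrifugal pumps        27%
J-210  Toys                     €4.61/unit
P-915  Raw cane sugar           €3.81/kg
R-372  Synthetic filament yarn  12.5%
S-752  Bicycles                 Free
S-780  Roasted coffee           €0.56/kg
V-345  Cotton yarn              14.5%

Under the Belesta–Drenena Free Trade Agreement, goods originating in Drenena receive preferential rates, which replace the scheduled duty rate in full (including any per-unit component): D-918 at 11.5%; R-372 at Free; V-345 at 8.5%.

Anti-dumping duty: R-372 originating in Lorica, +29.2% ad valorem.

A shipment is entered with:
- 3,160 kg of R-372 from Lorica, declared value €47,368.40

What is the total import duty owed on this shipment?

€19,752.62

Line 1 (R-372, Lorica, 3,160 kg, €47,368.40):
Base rate for R-372 is 12.5%.
R-372 has an FTA preferential rate, but origin Lorica is not Drenena; base rate stands.
Additional duty on R-372 from Lorica: +29.2%. Applied ad valorem rate: 12.5% + 29.2% = 41.7%.
Duty = €47,368.40 × 41.7% = €19,752.62.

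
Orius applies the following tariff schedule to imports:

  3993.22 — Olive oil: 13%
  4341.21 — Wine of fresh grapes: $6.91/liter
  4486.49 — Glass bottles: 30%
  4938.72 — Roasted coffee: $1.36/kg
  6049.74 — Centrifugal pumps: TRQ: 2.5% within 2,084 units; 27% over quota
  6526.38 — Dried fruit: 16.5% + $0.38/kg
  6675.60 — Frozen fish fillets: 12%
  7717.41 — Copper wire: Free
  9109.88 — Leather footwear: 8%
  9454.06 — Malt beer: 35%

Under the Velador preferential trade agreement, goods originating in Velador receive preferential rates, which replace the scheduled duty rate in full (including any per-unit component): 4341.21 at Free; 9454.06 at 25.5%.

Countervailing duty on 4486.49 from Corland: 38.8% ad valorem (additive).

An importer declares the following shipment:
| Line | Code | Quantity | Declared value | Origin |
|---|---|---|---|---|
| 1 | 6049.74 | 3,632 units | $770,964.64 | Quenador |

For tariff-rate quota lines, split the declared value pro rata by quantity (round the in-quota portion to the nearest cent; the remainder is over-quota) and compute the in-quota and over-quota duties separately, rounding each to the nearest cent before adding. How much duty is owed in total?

$99,779.64

Line 1 (6049.74, Quenador, 3,632 units, $770,964.64):
Code 6049.74 is under a tariff-rate quota (threshold 2,084 units). In-quota: 2,084 units at 2.5%; over-quota: 1,548 units at 27%.
Pro-rata value split: in-quota = $770,964.64 × 2,084/3,632 = $442,370.68; over-quota = $770,964.64 − $442,370.68 = $328,593.96.
In-quota duty = $442,370.68 × 2.5% = $11,059.27. Over-quota duty = $328,593.96 × 27% = $88,720.37.
Line duty = $11,059.27 + $88,720.37 = $99,779.64.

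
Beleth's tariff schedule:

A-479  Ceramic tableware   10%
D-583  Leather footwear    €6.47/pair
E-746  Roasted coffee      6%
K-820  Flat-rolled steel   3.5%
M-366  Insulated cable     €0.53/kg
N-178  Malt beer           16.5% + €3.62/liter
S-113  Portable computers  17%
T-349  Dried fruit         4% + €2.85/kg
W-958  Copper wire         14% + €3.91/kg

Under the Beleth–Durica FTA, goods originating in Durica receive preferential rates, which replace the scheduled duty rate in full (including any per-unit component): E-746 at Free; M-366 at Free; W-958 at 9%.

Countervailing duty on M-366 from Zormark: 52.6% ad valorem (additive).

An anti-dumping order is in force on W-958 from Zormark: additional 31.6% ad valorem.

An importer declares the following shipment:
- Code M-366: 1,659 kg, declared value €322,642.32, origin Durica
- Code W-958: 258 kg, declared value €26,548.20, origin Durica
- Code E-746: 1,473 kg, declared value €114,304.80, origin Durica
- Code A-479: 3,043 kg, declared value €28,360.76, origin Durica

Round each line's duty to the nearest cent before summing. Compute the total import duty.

€5,225.42

Line 1 (M-366, Durica, 1,659 kg, €322,642.32):
Base rate for M-366 is €0.53/kg.
Origin Durica qualifies under the Beleth–Durica agreement and M-366 is covered: preferential rate Free applies instead.
The additional-duty order on M-366 targets Zormark, not Durica; it does not apply.
Duty = €322,642.32 × 0% = €0.00.
Line 2 (W-958, Durica, 258 kg, €26,548.20):
Base rate for W-958 is 14% + €3.91/kg.
Origin Durica qualifies under the Beleth–Durica agreement and W-958 is covered: preferential rate 9% applies instead.
The additional-duty order on W-958 targets Zormark, not Durica; it does not apply.
Duty = €26,548.20 × 9% = €2,389.34.
Line 3 (E-746, Durica, 1,473 kg, €114,304.80):
Base rate for E-746 is 6%.
Origin Durica qualifies under the Beleth–Durica agreement and E-746 is covered: preferential rate Free applies instead.
Duty = €114,304.80 × 0% = €0.00.
Line 4 (A-479, Durica, 3,043 kg, €28,360.76):
Base rate for A-479 is 10%.
Origin Durica is the FTA partner but A-479 is not on the preference list; base rate stands.
Duty = €28,360.76 × 10% = €2,836.08.
Total = €0.00 + €2,389.34 + €0.00 + €2,836.08 = €5,225.42.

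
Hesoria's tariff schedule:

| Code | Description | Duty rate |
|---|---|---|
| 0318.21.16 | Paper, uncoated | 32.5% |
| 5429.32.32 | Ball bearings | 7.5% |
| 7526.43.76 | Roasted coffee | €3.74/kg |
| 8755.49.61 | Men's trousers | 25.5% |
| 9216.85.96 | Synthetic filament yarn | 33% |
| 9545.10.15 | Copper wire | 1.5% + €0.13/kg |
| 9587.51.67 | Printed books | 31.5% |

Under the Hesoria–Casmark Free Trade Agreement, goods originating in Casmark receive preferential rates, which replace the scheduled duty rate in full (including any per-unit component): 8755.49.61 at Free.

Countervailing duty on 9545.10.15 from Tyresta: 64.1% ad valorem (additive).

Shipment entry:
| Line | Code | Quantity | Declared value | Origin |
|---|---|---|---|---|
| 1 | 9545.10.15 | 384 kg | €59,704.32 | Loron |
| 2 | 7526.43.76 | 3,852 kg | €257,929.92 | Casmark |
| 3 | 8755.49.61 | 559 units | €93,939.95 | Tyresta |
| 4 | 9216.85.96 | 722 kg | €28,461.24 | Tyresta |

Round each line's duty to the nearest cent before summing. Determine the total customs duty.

Line 1 (9545.10.15, Loron, 384 kg, €59,704.32):
Base rate for 9545.10.15 is 1.5% + €0.13/kg.
The additional-duty order on 9545.10.15 targets Tyresta, not Loron; it does not apply.
Duty = €59,704.32 × 1.5% + 384 × €0.13 = €945.48.
Line 2 (7526.43.76, Casmark, 3,852 kg, €257,929.92):
Base rate for 7526.43.76 is €3.74/kg.
Origin Casmark is the FTA partner but 7526.43.76 is not on the preference list; base rate stands.
Duty = 3,852 × €3.74 = €14,406.48.
Line 3 (8755.49.61, Tyresta, 559 units, €93,939.95):
Base rate for 8755.49.61 is 25.5%.
8755.49.61 has an FTA preferential rate, but origin Tyresta is not Casmark; base rate stands.
Duty = €93,939.95 × 25.5% = €23,954.69.
Line 4 (9216.85.96, Tyresta, 722 kg, €28,461.24):
Base rate for 9216.85.96 is 33%.
Duty = €28,461.24 × 33% = €9,392.21.
Total = €945.48 + €14,406.48 + €23,954.69 + €9,392.21 = €48,698.86.

€48,698.86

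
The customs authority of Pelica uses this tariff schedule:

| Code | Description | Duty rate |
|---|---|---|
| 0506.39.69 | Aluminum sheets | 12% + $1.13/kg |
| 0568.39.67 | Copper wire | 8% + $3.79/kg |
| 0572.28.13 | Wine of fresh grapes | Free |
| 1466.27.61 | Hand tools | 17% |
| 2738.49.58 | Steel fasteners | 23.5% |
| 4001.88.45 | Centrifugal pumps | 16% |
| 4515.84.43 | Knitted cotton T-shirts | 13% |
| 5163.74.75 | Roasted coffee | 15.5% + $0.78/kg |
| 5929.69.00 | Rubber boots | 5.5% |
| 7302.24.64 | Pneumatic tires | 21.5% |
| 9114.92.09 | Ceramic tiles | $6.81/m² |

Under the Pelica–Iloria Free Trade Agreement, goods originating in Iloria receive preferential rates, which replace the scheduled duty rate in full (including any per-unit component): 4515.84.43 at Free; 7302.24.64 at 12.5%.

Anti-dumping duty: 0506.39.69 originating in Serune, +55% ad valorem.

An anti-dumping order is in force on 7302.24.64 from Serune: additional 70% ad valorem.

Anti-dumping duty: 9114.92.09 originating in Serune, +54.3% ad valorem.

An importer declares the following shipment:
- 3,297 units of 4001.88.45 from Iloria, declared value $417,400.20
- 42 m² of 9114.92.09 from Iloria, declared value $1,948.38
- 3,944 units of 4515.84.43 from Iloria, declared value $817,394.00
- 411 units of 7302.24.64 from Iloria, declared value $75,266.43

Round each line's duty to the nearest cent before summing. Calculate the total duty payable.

$76,478.35

Line 1 (4001.88.45, Iloria, 3,297 units, $417,400.20):
Base rate for 4001.88.45 is 16%.
Origin Iloria is the FTA partner but 4001.88.45 is not on the preference list; base rate stands.
Duty = $417,400.20 × 16% = $66,784.03.
Line 2 (9114.92.09, Iloria, 42 m², $1,948.38):
Base rate for 9114.92.09 is $6.81/m².
Origin Iloria is the FTA partner but 9114.92.09 is not on the preference list; base rate stands.
The additional-duty order on 9114.92.09 targets Serune, not Iloria; it does not apply.
Duty = 42 × $6.81 = $286.02.
Line 3 (4515.84.43, Iloria, 3,944 units, $817,394.00):
Base rate for 4515.84.43 is 13%.
Origin Iloria qualifies under the Pelica–Iloria agreement and 4515.84.43 is covered: preferential rate Free applies instead.
Duty = $817,394.00 × 0% = $0.00.
Line 4 (7302.24.64, Iloria, 411 units, $75,266.43):
Base rate for 7302.24.64 is 21.5%.
Origin Iloria qualifies under the Pelica–Iloria agreement and 7302.24.64 is covered: preferential rate 12.5% applies instead.
The additional-duty order on 7302.24.64 targets Serune, not Iloria; it does not apply.
Duty = $75,266.43 × 12.5% = $9,408.30.
Total = $66,784.03 + $286.02 + $0.00 + $9,408.30 = $76,478.35.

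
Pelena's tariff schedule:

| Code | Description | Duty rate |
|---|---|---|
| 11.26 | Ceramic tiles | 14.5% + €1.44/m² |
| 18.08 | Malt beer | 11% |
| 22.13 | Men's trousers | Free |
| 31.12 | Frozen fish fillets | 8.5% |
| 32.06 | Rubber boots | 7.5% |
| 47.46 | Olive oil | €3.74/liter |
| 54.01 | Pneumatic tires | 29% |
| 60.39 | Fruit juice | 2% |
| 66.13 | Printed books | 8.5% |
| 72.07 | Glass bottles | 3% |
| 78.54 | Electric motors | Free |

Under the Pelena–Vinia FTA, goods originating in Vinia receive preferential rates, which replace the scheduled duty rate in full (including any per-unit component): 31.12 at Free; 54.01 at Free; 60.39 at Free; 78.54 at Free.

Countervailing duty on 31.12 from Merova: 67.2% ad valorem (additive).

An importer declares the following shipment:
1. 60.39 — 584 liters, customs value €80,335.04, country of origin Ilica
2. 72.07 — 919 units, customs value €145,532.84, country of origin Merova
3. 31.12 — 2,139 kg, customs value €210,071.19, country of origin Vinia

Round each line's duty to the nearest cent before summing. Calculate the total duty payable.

Line 1 (60.39, Ilica, 584 liters, €80,335.04):
Base rate for 60.39 is 2%.
60.39 has an FTA preferential rate, but origin Ilica is not Vinia; base rate stands.
Duty = €80,335.04 × 2% = €1,606.70.
Line 2 (72.07, Merova, 919 units, €145,532.84):
Base rate for 72.07 is 3%.
Duty = €145,532.84 × 3% = €4,365.99.
Line 3 (31.12, Vinia, 2,139 kg, €210,071.19):
Base rate for 31.12 is 8.5%.
Origin Vinia qualifies under the Pelena–Vinia agreement and 31.12 is covered: preferential rate Free applies instead.
The additional-duty order on 31.12 targets Merova, not Vinia; it does not apply.
Duty = €210,071.19 × 0% = €0.00.
Total = €1,606.70 + €4,365.99 + €0.00 = €5,972.69.

€5,972.69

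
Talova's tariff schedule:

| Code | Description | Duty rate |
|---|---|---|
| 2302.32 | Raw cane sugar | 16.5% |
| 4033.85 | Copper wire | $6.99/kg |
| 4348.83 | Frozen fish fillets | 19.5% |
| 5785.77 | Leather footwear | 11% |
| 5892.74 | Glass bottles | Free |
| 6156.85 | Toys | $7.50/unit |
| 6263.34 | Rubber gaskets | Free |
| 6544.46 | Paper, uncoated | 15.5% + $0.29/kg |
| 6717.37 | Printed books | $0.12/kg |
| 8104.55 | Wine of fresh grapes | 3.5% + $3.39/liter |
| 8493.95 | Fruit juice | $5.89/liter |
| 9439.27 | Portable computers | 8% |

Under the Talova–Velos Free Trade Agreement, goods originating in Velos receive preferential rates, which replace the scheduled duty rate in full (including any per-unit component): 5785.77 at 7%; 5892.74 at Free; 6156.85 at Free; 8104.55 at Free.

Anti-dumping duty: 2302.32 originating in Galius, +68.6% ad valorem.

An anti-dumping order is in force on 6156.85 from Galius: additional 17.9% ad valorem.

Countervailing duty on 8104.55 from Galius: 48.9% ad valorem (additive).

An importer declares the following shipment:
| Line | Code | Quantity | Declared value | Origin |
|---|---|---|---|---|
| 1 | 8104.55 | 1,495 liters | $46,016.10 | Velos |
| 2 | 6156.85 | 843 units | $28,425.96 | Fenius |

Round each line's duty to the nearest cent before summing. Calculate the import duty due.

Line 1 (8104.55, Velos, 1,495 liters, $46,016.10):
Base rate for 8104.55 is 3.5% + $3.39/liter.
Origin Velos qualifies under the Talova–Velos agreement and 8104.55 is covered: preferential rate Free applies instead.
The additional-duty order on 8104.55 targets Galius, not Velos; it does not apply.
Duty = $46,016.10 × 0% = $0.00.
Line 2 (6156.85, Fenius, 843 units, $28,425.96):
Base rate for 6156.85 is $7.50/unit.
6156.85 has an FTA preferential rate, but origin Fenius is not Velos; base rate stands.
The additional-duty order on 6156.85 targets Galius, not Fenius; it does not apply.
Duty = 843 × $7.50 = $6,322.50.
Total = $0.00 + $6,322.50 = $6,322.50.

$6,322.50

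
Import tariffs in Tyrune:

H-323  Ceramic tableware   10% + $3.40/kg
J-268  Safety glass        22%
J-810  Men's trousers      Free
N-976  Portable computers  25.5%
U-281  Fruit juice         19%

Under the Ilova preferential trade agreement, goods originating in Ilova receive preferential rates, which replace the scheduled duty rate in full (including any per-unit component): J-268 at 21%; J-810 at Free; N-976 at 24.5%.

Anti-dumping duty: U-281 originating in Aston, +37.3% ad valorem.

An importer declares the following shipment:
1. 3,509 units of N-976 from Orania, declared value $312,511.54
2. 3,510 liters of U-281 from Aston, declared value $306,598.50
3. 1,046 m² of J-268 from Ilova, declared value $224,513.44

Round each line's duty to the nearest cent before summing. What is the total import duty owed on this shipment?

$299,453.22

Line 1 (N-976, Orania, 3,509 units, $312,511.54):
Base rate for N-976 is 25.5%.
N-976 has an FTA preferential rate, but origin Orania is not Ilova; base rate stands.
Duty = $312,511.54 × 25.5% = $79,690.44.
Line 2 (U-281, Aston, 3,510 liters, $306,598.50):
Base rate for U-281 is 19%.
Additional duty on U-281 from Aston: +37.3%. Applied ad valorem rate: 19% + 37.3% = 56.3%.
Duty = $306,598.50 × 56.3% = $172,614.96.
Line 3 (J-268, Ilova, 1,046 m², $224,513.44):
Base rate for J-268 is 22%.
Origin Ilova qualifies under the Tyrune–Ilova agreement and J-268 is covered: preferential rate 21% applies instead.
Duty = $224,513.44 × 21% = $47,147.82.
Total = $79,690.44 + $172,614.96 + $47,147.82 = $299,453.22.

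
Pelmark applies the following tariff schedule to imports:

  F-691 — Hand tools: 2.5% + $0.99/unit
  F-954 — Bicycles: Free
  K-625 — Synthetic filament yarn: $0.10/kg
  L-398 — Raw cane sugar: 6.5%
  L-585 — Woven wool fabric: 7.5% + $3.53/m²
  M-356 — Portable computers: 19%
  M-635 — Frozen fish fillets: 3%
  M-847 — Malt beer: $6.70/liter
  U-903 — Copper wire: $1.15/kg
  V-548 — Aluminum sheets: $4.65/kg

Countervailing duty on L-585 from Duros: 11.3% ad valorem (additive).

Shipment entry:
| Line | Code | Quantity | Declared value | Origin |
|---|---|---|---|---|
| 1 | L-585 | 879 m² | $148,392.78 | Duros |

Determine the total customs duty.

Line 1 (L-585, Duros, 879 m², $148,392.78):
Base rate for L-585 is 7.5% + $3.53/m².
Additional duty on L-585 from Duros: +11.3%. Applied ad valorem rate: 7.5% + 11.3% = 18.8%.
Duty = $148,392.78 × 18.8% + 879 × $3.53 = $31,000.71.

$31,000.71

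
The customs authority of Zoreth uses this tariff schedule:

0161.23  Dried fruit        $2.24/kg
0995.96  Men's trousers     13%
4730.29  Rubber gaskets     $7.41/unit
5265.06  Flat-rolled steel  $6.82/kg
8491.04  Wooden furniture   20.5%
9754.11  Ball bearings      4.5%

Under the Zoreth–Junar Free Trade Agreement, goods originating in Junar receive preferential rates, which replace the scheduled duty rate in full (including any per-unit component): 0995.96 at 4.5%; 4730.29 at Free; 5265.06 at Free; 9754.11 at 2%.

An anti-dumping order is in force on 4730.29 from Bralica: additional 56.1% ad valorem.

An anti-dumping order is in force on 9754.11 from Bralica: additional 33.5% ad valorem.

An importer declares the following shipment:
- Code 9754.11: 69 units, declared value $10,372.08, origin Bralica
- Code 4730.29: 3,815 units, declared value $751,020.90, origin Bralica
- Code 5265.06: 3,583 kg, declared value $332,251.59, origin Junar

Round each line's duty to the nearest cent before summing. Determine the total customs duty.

Line 1 (9754.11, Bralica, 69 units, $10,372.08):
Base rate for 9754.11 is 4.5%.
9754.11 has an FTA preferential rate, but origin Bralica is not Junar; base rate stands.
Additional duty on 9754.11 from Bralica: +33.5%. Applied ad valorem rate: 4.5% + 33.5% = 38%.
Duty = $10,372.08 × 38% = $3,941.39.
Line 2 (4730.29, Bralica, 3,815 units, $751,020.90):
Base rate for 4730.29 is $7.41/unit.
4730.29 has an FTA preferential rate, but origin Bralica is not Junar; base rate stands.
Additional duty on 4730.29 from Bralica: +56.1% ad valorem. Applied ad valorem rate = 56.1%.
Duty = $751,020.90 × 56.1% + 3,815 × $7.41 = $449,591.87.
Line 3 (5265.06, Junar, 3,583 kg, $332,251.59):
Base rate for 5265.06 is $6.82/kg.
Origin Junar qualifies under the Zoreth–Junar agreement and 5265.06 is covered: preferential rate Free applies instead.
Duty = $332,251.59 × 0% = $0.00.
Total = $3,941.39 + $449,591.87 + $0.00 = $453,533.26.

$453,533.26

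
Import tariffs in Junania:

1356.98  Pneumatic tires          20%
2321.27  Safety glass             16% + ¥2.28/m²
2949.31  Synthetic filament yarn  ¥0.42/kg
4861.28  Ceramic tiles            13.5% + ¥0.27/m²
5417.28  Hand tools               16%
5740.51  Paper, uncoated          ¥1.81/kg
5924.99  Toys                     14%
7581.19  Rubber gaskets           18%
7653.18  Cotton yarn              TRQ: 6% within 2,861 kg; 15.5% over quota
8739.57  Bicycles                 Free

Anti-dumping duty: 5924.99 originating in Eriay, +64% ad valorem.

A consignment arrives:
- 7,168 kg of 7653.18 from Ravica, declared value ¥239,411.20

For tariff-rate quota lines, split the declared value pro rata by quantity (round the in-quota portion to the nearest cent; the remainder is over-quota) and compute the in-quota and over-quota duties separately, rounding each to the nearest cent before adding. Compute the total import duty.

Line 1 (7653.18, Ravica, 7,168 kg, ¥239,411.20):
Code 7653.18 is under a tariff-rate quota (threshold 2,861 kg). In-quota: 2,861 kg at 6%; over-quota: 4,307 kg at 15.5%.
Pro-rata value split: in-quota = ¥239,411.20 × 2,861/7,168 = ¥95,557.40; over-quota = ¥239,411.20 − ¥95,557.40 = ¥143,853.80.
In-quota duty = ¥95,557.40 × 6% = ¥5,733.44. Over-quota duty = ¥143,853.80 × 15.5% = ¥22,297.34.
Line duty = ¥5,733.44 + ¥22,297.34 = ¥28,030.78.

¥28,030.78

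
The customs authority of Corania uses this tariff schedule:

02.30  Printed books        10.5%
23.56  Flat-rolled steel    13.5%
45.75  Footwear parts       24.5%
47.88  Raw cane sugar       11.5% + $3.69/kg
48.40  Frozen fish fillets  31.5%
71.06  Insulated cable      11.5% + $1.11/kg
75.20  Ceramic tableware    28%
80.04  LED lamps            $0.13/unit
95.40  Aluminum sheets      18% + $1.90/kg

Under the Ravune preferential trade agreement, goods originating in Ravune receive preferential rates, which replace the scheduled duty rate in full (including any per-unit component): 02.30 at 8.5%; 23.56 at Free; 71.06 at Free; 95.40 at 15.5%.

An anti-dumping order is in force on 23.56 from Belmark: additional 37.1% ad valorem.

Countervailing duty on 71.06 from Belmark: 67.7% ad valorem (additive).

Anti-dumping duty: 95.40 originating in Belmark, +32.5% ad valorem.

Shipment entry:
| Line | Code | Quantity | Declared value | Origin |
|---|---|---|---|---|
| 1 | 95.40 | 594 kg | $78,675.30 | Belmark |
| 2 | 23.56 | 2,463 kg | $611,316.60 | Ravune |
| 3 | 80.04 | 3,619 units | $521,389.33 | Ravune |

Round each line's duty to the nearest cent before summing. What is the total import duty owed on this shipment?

$41,330.10

Line 1 (95.40, Belmark, 594 kg, $78,675.30):
Base rate for 95.40 is 18% + $1.90/kg.
95.40 has an FTA preferential rate, but origin Belmark is not Ravune; base rate stands.
Additional duty on 95.40 from Belmark: +32.5%. Applied ad valorem rate: 18% + 32.5% = 50.5%.
Duty = $78,675.30 × 50.5% + 594 × $1.90 = $40,859.63.
Line 2 (23.56, Ravune, 2,463 kg, $611,316.60):
Base rate for 23.56 is 13.5%.
Origin Ravune qualifies under the Corania–Ravune agreement and 23.56 is covered: preferential rate Free applies instead.
The additional-duty order on 23.56 targets Belmark, not Ravune; it does not apply.
Duty = $611,316.60 × 0% = $0.00.
Line 3 (80.04, Ravune, 3,619 units, $521,389.33):
Base rate for 80.04 is $0.13/unit.
Origin Ravune is the FTA partner but 80.04 is not on the preference list; base rate stands.
Duty = 3,619 × $0.13 = $470.47.
Total = $40,859.63 + $0.00 + $470.47 = $41,330.10.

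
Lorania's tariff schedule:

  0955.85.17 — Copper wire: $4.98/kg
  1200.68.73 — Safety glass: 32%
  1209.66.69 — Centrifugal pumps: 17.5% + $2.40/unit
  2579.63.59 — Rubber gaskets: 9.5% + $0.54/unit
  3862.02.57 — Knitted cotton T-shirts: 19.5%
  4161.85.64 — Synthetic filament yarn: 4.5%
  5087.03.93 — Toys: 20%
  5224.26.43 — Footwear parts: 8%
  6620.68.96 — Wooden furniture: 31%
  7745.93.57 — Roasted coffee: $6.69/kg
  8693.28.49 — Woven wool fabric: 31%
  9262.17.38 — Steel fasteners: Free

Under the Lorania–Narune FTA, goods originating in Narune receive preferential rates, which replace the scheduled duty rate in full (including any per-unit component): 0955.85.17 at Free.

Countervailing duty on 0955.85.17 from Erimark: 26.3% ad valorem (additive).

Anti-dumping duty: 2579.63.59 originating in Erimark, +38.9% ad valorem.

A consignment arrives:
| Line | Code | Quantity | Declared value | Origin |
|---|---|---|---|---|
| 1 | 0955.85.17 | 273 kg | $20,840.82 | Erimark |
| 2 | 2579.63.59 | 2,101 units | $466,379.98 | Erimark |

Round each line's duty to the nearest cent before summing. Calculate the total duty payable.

$233,703.13

Line 1 (0955.85.17, Erimark, 273 kg, $20,840.82):
Base rate for 0955.85.17 is $4.98/kg.
0955.85.17 has an FTA preferential rate, but origin Erimark is not Narune; base rate stands.
Additional duty on 0955.85.17 from Erimark: +26.3% ad valorem. Applied ad valorem rate = 26.3%.
Duty = $20,840.82 × 26.3% + 273 × $4.98 = $6,840.68.
Line 2 (2579.63.59, Erimark, 2,101 units, $466,379.98):
Base rate for 2579.63.59 is 9.5% + $0.54/unit.
Additional duty on 2579.63.59 from Erimark: +38.9%. Applied ad valorem rate: 9.5% + 38.9% = 48.4%.
Duty = $466,379.98 × 48.4% + 2,101 × $0.54 = $226,862.45.
Total = $6,840.68 + $226,862.45 = $233,703.13.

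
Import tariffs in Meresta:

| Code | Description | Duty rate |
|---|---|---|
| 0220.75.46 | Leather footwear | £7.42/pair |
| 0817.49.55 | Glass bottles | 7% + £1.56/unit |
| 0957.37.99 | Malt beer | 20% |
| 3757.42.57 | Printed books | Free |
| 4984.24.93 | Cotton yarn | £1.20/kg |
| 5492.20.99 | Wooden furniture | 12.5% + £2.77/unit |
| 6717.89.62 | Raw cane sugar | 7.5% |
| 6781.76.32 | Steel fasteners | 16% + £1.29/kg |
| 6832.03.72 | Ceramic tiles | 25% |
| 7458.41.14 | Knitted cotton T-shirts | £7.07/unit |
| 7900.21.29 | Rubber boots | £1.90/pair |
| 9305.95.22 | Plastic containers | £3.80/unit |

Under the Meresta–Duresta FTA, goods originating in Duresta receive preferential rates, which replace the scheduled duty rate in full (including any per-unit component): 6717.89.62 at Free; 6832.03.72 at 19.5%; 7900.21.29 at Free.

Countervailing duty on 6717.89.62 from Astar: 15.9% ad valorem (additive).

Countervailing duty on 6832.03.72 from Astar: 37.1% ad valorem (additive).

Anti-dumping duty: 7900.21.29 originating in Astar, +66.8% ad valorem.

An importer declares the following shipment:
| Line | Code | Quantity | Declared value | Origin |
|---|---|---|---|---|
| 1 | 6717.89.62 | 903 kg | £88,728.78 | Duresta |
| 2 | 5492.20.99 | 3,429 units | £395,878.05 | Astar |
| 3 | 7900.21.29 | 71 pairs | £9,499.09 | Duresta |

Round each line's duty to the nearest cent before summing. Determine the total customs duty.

£58,983.09

Line 1 (6717.89.62, Duresta, 903 kg, £88,728.78):
Base rate for 6717.89.62 is 7.5%.
Origin Duresta qualifies under the Meresta–Duresta agreement and 6717.89.62 is covered: preferential rate Free applies instead.
The additional-duty order on 6717.89.62 targets Astar, not Duresta; it does not apply.
Duty = £88,728.78 × 0% = £0.00.
Line 2 (5492.20.99, Astar, 3,429 units, £395,878.05):
Base rate for 5492.20.99 is 12.5% + £2.77/unit.
Duty = £395,878.05 × 12.5% + 3,429 × £2.77 = £58,983.09.
Line 3 (7900.21.29, Duresta, 71 pairs, £9,499.09):
Base rate for 7900.21.29 is £1.90/pair.
Origin Duresta qualifies under the Meresta–Duresta agreement and 7900.21.29 is covered: preferential rate Free applies instead.
The additional-duty order on 7900.21.29 targets Astar, not Duresta; it does not apply.
Duty = £9,499.09 × 0% = £0.00.
Total = £0.00 + £58,983.09 + £0.00 = £58,983.09.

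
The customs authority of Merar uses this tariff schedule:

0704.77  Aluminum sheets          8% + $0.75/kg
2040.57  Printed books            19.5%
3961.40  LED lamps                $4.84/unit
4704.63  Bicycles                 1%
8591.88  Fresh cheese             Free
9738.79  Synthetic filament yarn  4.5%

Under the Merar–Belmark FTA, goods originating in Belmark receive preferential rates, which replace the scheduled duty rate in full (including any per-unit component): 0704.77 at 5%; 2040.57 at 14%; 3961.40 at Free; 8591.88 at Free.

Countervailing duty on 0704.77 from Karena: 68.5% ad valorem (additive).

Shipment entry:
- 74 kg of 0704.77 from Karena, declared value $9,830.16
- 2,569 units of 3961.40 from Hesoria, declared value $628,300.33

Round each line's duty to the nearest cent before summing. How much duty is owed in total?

$20,009.53

Line 1 (0704.77, Karena, 74 kg, $9,830.16):
Base rate for 0704.77 is 8% + $0.75/kg.
0704.77 has an FTA preferential rate, but origin Karena is not Belmark; base rate stands.
Additional duty on 0704.77 from Karena: +68.5%. Applied ad valorem rate: 8% + 68.5% = 76.5%.
Duty = $9,830.16 × 76.5% + 74 × $0.75 = $7,575.57.
Line 2 (3961.40, Hesoria, 2,569 units, $628,300.33):
Base rate for 3961.40 is $4.84/unit.
3961.40 has an FTA preferential rate, but origin Hesoria is not Belmark; base rate stands.
Duty = 2,569 × $4.84 = $12,433.96.
Total = $7,575.57 + $12,433.96 = $20,009.53.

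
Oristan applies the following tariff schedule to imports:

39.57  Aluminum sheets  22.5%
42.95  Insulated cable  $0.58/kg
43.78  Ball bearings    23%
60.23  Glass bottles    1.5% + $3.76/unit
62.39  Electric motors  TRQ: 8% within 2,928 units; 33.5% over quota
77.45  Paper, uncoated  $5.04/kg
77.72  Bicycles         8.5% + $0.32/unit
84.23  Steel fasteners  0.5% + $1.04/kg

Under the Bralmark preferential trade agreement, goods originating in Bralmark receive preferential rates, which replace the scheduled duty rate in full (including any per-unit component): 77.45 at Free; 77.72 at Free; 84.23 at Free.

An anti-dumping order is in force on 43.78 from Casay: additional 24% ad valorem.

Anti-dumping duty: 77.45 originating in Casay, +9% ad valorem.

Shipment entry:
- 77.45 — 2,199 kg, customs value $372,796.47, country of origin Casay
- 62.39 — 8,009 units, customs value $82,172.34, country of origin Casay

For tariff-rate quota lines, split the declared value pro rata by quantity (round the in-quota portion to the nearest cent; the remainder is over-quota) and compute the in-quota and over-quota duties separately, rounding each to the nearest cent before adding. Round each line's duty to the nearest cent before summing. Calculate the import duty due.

Line 1 (77.45, Casay, 2,199 kg, $372,796.47):
Base rate for 77.45 is $5.04/kg.
77.45 has an FTA preferential rate, but origin Casay is not Bralmark; base rate stands.
Additional duty on 77.45 from Casay: +9% ad valorem. Applied ad valorem rate = 9%.
Duty = $372,796.47 × 9% + 2,199 × $5.04 = $44,634.64.
Line 2 (62.39, Casay, 8,009 units, $82,172.34):
Code 62.39 is under a tariff-rate quota (threshold 2,928 units). In-quota: 2,928 units at 8%; over-quota: 5,081 units at 33.5%.
Pro-rata value split: in-quota = $82,172.34 × 2,928/8,009 = $30,041.28; over-quota = $82,172.34 − $30,041.28 = $52,131.06.
In-quota duty = $30,041.28 × 8% = $2,403.30. Over-quota duty = $52,131.06 × 33.5% = $17,463.91.
Line duty = $2,403.30 + $17,463.91 = $19,867.21.
Total = $44,634.64 + $19,867.21 = $64,501.85.

$64,501.85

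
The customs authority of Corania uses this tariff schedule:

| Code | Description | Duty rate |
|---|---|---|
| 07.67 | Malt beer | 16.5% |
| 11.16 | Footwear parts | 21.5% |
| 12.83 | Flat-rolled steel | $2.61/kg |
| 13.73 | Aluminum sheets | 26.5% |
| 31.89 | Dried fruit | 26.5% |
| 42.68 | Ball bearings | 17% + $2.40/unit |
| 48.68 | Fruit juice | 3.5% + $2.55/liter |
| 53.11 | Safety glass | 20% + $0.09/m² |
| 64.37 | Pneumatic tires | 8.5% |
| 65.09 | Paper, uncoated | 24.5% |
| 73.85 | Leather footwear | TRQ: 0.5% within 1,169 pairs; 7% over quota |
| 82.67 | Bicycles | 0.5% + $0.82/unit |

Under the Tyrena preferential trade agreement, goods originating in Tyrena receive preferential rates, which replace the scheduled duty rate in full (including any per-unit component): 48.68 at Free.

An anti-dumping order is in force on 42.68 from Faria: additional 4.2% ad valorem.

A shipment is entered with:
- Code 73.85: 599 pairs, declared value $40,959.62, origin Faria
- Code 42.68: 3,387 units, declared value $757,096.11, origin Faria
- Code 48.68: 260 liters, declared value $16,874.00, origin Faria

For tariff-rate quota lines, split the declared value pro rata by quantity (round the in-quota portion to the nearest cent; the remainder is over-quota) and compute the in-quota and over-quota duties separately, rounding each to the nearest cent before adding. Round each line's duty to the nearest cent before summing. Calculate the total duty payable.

Line 1 (73.85, Faria, 599 pairs, $40,959.62):
Code 73.85 is under a tariff-rate quota (threshold 1,169 pairs). Quantity 599 pairs is within the quota, so the in-quota rate 0.5% applies to the full value.
Duty = $40,959.62 × 0.5% = $204.80.
Line 2 (42.68, Faria, 3,387 units, $757,096.11):
Base rate for 42.68 is 17% + $2.40/unit.
Additional duty on 42.68 from Faria: +4.2%. Applied ad valorem rate: 17% + 4.2% = 21.2%.
Duty = $757,096.11 × 21.2% + 3,387 × $2.40 = $168,633.18.
Line 3 (48.68, Faria, 260 liters, $16,874.00):
Base rate for 48.68 is 3.5% + $2.55/liter.
48.68 has an FTA preferential rate, but origin Faria is not Tyrena; base rate stands.
Duty = $16,874.00 × 3.5% + 260 × $2.55 = $1,253.59.
Total = $204.80 + $168,633.18 + $1,253.59 = $170,091.57.

$170,091.57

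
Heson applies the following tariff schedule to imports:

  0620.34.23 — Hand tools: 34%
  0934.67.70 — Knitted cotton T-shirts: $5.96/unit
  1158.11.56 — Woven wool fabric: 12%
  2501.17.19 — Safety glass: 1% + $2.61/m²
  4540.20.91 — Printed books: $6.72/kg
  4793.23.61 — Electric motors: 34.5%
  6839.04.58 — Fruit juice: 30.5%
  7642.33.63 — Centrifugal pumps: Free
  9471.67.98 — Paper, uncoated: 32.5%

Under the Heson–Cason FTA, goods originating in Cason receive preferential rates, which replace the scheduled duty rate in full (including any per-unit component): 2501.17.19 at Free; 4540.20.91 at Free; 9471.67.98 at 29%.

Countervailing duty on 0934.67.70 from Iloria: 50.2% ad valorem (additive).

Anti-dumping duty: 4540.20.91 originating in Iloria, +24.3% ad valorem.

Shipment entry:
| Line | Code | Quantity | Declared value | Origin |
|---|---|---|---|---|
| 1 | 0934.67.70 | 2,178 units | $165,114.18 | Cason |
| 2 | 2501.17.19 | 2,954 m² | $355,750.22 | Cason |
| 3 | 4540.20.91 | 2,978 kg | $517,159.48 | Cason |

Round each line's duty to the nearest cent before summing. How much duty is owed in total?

$12,980.88

Line 1 (0934.67.70, Cason, 2,178 units, $165,114.18):
Base rate for 0934.67.70 is $5.96/unit.
Origin Cason is the FTA partner but 0934.67.70 is not on the preference list; base rate stands.
The additional-duty order on 0934.67.70 targets Iloria, not Cason; it does not apply.
Duty = 2,178 × $5.96 = $12,980.88.
Line 2 (2501.17.19, Cason, 2,954 m², $355,750.22):
Base rate for 2501.17.19 is 1% + $2.61/m².
Origin Cason qualifies under the Heson–Cason agreement and 2501.17.19 is covered: preferential rate Free applies instead.
Duty = $355,750.22 × 0% = $0.00.
Line 3 (4540.20.91, Cason, 2,978 kg, $517,159.48):
Base rate for 4540.20.91 is $6.72/kg.
Origin Cason qualifies under the Heson–Cason agreement and 4540.20.91 is covered: preferential rate Free applies instead.
The additional-duty order on 4540.20.91 targets Iloria, not Cason; it does not apply.
Duty = $517,159.48 × 0% = $0.00.
Total = $12,980.88 + $0.00 + $0.00 = $12,980.88.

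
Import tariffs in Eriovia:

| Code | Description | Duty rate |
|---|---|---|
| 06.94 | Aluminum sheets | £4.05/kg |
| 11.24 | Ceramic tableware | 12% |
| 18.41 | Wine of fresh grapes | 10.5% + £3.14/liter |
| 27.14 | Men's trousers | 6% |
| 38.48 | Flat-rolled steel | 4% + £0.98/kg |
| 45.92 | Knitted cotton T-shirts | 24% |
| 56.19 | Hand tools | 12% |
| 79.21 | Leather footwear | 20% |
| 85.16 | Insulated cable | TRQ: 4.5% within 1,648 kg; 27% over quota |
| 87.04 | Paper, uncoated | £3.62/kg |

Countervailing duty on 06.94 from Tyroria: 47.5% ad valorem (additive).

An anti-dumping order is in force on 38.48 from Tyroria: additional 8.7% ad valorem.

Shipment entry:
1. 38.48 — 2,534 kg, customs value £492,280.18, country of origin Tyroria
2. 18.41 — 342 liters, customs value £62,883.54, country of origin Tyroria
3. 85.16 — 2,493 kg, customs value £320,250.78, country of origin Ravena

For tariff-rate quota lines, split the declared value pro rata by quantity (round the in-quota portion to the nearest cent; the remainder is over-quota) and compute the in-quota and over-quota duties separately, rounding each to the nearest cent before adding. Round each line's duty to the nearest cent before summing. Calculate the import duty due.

Line 1 (38.48, Tyroria, 2,534 kg, £492,280.18):
Base rate for 38.48 is 4% + £0.98/kg.
Additional duty on 38.48 from Tyroria: +8.7%. Applied ad valorem rate: 4% + 8.7% = 12.7%.
Duty = £492,280.18 × 12.7% + 2,534 × £0.98 = £65,002.90.
Line 2 (18.41, Tyroria, 342 liters, £62,883.54):
Base rate for 18.41 is 10.5% + £3.14/liter.
Duty = £62,883.54 × 10.5% + 342 × £3.14 = £7,676.65.
Line 3 (85.16, Ravena, 2,493 kg, £320,250.78):
Code 85.16 is under a tariff-rate quota (threshold 1,648 kg). In-quota: 1,648 kg at 4.5%; over-quota: 845 kg at 27%.
Pro-rata value split: in-quota = £320,250.78 × 1,648/2,493 = £211,702.08; over-quota = £320,250.78 − £211,702.08 = £108,548.70.
In-quota duty = £211,702.08 × 4.5% = £9,526.59. Over-quota duty = £108,548.70 × 27% = £29,308.15.
Line duty = £9,526.59 + £29,308.15 = £38,834.74.
Total = £65,002.90 + £7,676.65 + £38,834.74 = £111,514.29.

£111,514.29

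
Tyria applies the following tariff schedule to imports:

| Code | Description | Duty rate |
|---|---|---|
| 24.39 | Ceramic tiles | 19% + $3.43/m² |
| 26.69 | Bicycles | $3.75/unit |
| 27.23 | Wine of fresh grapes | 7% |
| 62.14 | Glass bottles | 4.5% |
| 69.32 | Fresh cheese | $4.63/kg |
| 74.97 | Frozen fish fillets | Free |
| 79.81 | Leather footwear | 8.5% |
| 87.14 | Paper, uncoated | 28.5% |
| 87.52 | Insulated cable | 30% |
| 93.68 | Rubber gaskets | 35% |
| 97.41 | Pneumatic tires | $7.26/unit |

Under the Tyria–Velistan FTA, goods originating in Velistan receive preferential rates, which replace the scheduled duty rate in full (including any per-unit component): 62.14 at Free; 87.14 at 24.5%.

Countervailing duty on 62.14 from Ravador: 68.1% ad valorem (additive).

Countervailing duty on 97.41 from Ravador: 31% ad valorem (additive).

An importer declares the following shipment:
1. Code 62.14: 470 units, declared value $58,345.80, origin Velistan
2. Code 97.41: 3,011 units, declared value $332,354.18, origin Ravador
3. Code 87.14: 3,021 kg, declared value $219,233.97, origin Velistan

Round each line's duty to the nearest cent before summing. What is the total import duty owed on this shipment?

$178,601.98

Line 1 (62.14, Velistan, 470 units, $58,345.80):
Base rate for 62.14 is 4.5%.
Origin Velistan qualifies under the Tyria–Velistan agreement and 62.14 is covered: preferential rate Free applies instead.
The additional-duty order on 62.14 targets Ravador, not Velistan; it does not apply.
Duty = $58,345.80 × 0% = $0.00.
Line 2 (97.41, Ravador, 3,011 units, $332,354.18):
Base rate for 97.41 is $7.26/unit.
Additional duty on 97.41 from Ravador: +31% ad valorem. Applied ad valorem rate = 31%.
Duty = $332,354.18 × 31% + 3,011 × $7.26 = $124,889.66.
Line 3 (87.14, Velistan, 3,021 kg, $219,233.97):
Base rate for 87.14 is 28.5%.
Origin Velistan qualifies under the Tyria–Velistan agreement and 87.14 is covered: preferential rate 24.5% applies instead.
Duty = $219,233.97 × 24.5% = $53,712.32.
Total = $0.00 + $124,889.66 + $53,712.32 = $178,601.98.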